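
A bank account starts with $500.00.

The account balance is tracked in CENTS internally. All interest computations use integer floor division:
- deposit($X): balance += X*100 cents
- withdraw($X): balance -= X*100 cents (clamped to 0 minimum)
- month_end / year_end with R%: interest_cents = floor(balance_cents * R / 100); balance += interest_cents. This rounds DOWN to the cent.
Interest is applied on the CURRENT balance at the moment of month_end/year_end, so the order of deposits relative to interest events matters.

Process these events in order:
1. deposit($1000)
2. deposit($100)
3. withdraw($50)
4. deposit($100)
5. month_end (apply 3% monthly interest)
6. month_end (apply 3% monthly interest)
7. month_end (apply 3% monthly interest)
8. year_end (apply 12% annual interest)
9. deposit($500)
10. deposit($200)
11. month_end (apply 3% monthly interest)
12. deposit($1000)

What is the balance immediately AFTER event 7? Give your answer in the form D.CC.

After 1 (deposit($1000)): balance=$1500.00 total_interest=$0.00
After 2 (deposit($100)): balance=$1600.00 total_interest=$0.00
After 3 (withdraw($50)): balance=$1550.00 total_interest=$0.00
After 4 (deposit($100)): balance=$1650.00 total_interest=$0.00
After 5 (month_end (apply 3% monthly interest)): balance=$1699.50 total_interest=$49.50
After 6 (month_end (apply 3% monthly interest)): balance=$1750.48 total_interest=$100.48
After 7 (month_end (apply 3% monthly interest)): balance=$1802.99 total_interest=$152.99

Answer: 1802.99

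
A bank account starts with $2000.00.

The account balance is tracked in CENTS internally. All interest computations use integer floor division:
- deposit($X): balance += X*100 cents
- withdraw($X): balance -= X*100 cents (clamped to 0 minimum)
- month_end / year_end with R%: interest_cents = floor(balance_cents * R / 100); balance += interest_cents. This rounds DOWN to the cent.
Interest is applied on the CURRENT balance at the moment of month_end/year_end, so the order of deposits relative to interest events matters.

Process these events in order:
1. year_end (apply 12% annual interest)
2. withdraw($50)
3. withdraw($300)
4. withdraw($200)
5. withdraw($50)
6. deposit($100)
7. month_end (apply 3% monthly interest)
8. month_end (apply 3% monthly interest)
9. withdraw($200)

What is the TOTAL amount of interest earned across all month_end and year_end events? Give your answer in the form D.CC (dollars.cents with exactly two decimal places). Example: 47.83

Answer: 345.96

Derivation:
After 1 (year_end (apply 12% annual interest)): balance=$2240.00 total_interest=$240.00
After 2 (withdraw($50)): balance=$2190.00 total_interest=$240.00
After 3 (withdraw($300)): balance=$1890.00 total_interest=$240.00
After 4 (withdraw($200)): balance=$1690.00 total_interest=$240.00
After 5 (withdraw($50)): balance=$1640.00 total_interest=$240.00
After 6 (deposit($100)): balance=$1740.00 total_interest=$240.00
After 7 (month_end (apply 3% monthly interest)): balance=$1792.20 total_interest=$292.20
After 8 (month_end (apply 3% monthly interest)): balance=$1845.96 total_interest=$345.96
After 9 (withdraw($200)): balance=$1645.96 total_interest=$345.96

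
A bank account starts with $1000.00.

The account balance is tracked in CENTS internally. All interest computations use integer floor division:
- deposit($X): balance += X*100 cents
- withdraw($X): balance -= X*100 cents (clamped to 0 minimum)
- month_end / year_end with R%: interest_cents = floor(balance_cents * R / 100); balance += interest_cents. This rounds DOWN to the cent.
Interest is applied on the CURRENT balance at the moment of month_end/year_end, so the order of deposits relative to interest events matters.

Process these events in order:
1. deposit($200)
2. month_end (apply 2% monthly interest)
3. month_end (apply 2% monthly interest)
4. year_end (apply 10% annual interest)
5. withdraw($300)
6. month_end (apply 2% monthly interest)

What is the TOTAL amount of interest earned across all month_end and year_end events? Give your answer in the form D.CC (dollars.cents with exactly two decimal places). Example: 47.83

After 1 (deposit($200)): balance=$1200.00 total_interest=$0.00
After 2 (month_end (apply 2% monthly interest)): balance=$1224.00 total_interest=$24.00
After 3 (month_end (apply 2% monthly interest)): balance=$1248.48 total_interest=$48.48
After 4 (year_end (apply 10% annual interest)): balance=$1373.32 total_interest=$173.32
After 5 (withdraw($300)): balance=$1073.32 total_interest=$173.32
After 6 (month_end (apply 2% monthly interest)): balance=$1094.78 total_interest=$194.78

Answer: 194.78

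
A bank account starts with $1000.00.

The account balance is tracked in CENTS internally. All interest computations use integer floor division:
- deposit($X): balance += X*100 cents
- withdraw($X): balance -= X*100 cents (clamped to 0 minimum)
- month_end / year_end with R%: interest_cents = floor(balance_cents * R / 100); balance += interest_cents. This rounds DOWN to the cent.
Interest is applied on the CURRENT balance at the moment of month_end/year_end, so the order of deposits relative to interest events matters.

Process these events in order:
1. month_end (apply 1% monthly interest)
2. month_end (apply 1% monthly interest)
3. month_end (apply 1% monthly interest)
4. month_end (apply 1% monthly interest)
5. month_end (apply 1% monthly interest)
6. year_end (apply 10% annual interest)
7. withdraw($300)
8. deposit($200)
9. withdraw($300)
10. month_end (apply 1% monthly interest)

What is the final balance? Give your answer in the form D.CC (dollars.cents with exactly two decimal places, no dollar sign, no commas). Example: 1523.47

Answer: 763.66

Derivation:
After 1 (month_end (apply 1% monthly interest)): balance=$1010.00 total_interest=$10.00
After 2 (month_end (apply 1% monthly interest)): balance=$1020.10 total_interest=$20.10
After 3 (month_end (apply 1% monthly interest)): balance=$1030.30 total_interest=$30.30
After 4 (month_end (apply 1% monthly interest)): balance=$1040.60 total_interest=$40.60
After 5 (month_end (apply 1% monthly interest)): balance=$1051.00 total_interest=$51.00
After 6 (year_end (apply 10% annual interest)): balance=$1156.10 total_interest=$156.10
After 7 (withdraw($300)): balance=$856.10 total_interest=$156.10
After 8 (deposit($200)): balance=$1056.10 total_interest=$156.10
After 9 (withdraw($300)): balance=$756.10 total_interest=$156.10
After 10 (month_end (apply 1% monthly interest)): balance=$763.66 total_interest=$163.66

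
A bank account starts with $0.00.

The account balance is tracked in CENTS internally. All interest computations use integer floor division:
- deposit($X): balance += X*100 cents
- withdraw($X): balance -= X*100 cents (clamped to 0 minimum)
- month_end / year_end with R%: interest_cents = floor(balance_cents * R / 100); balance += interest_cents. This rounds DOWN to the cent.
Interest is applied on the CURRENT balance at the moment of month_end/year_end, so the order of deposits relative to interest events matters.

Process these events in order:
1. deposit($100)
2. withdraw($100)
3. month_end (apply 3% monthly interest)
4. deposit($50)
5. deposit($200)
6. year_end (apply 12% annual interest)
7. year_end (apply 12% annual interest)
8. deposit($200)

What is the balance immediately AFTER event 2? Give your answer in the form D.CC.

After 1 (deposit($100)): balance=$100.00 total_interest=$0.00
After 2 (withdraw($100)): balance=$0.00 total_interest=$0.00

Answer: 0.00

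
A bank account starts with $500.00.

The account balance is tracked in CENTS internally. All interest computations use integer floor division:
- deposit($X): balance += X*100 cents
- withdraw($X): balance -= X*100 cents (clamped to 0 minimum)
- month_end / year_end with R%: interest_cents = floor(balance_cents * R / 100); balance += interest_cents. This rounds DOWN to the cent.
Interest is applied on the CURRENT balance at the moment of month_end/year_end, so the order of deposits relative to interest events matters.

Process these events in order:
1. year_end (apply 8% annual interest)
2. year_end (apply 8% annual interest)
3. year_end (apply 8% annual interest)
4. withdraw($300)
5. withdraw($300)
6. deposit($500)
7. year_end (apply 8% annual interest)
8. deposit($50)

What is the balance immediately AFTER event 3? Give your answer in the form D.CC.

After 1 (year_end (apply 8% annual interest)): balance=$540.00 total_interest=$40.00
After 2 (year_end (apply 8% annual interest)): balance=$583.20 total_interest=$83.20
After 3 (year_end (apply 8% annual interest)): balance=$629.85 total_interest=$129.85

Answer: 629.85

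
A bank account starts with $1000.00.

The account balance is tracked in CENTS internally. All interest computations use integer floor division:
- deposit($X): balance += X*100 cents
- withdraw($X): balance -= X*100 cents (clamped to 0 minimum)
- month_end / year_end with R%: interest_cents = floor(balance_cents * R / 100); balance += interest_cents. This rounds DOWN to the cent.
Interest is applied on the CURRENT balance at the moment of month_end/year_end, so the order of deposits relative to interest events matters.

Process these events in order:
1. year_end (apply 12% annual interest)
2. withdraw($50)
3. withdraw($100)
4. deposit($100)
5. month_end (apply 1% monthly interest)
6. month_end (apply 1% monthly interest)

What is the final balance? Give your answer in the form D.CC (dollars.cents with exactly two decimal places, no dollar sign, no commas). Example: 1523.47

After 1 (year_end (apply 12% annual interest)): balance=$1120.00 total_interest=$120.00
After 2 (withdraw($50)): balance=$1070.00 total_interest=$120.00
After 3 (withdraw($100)): balance=$970.00 total_interest=$120.00
After 4 (deposit($100)): balance=$1070.00 total_interest=$120.00
After 5 (month_end (apply 1% monthly interest)): balance=$1080.70 total_interest=$130.70
After 6 (month_end (apply 1% monthly interest)): balance=$1091.50 total_interest=$141.50

Answer: 1091.50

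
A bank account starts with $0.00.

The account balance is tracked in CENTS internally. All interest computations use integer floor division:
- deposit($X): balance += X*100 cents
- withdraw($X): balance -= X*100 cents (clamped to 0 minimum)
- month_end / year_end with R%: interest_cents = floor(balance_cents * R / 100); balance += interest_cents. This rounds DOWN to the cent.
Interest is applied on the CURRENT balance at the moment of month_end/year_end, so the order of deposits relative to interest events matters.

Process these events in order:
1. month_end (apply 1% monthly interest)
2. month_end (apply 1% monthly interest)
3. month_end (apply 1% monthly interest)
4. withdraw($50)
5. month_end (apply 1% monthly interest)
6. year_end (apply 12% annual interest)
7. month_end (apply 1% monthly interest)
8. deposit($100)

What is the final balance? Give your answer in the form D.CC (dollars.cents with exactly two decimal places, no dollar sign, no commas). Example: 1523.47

Answer: 100.00

Derivation:
After 1 (month_end (apply 1% monthly interest)): balance=$0.00 total_interest=$0.00
After 2 (month_end (apply 1% monthly interest)): balance=$0.00 total_interest=$0.00
After 3 (month_end (apply 1% monthly interest)): balance=$0.00 total_interest=$0.00
After 4 (withdraw($50)): balance=$0.00 total_interest=$0.00
After 5 (month_end (apply 1% monthly interest)): balance=$0.00 total_interest=$0.00
After 6 (year_end (apply 12% annual interest)): balance=$0.00 total_interest=$0.00
After 7 (month_end (apply 1% monthly interest)): balance=$0.00 total_interest=$0.00
After 8 (deposit($100)): balance=$100.00 total_interest=$0.00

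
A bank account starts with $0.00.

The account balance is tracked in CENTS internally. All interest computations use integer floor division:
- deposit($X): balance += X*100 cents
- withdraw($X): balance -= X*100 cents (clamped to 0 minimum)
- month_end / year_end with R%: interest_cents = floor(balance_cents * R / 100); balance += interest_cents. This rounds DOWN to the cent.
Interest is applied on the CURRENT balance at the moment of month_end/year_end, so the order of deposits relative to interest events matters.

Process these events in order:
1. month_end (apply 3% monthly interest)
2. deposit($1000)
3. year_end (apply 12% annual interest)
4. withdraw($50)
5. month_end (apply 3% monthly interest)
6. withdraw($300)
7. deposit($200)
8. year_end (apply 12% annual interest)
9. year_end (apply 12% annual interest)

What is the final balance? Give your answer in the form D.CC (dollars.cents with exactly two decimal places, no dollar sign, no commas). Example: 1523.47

Answer: 1257.03

Derivation:
After 1 (month_end (apply 3% monthly interest)): balance=$0.00 total_interest=$0.00
After 2 (deposit($1000)): balance=$1000.00 total_interest=$0.00
After 3 (year_end (apply 12% annual interest)): balance=$1120.00 total_interest=$120.00
After 4 (withdraw($50)): balance=$1070.00 total_interest=$120.00
After 5 (month_end (apply 3% monthly interest)): balance=$1102.10 total_interest=$152.10
After 6 (withdraw($300)): balance=$802.10 total_interest=$152.10
After 7 (deposit($200)): balance=$1002.10 total_interest=$152.10
After 8 (year_end (apply 12% annual interest)): balance=$1122.35 total_interest=$272.35
After 9 (year_end (apply 12% annual interest)): balance=$1257.03 total_interest=$407.03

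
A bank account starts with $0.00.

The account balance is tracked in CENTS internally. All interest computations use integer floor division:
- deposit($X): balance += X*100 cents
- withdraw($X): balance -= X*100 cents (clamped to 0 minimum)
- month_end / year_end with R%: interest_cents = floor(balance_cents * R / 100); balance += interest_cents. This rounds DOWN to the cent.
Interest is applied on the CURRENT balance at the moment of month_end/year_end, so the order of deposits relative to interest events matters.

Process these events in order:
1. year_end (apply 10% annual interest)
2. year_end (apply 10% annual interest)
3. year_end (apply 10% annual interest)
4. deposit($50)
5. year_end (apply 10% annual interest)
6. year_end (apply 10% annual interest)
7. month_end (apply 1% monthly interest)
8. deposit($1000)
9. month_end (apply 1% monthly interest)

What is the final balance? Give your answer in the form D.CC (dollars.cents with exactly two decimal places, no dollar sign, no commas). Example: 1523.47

After 1 (year_end (apply 10% annual interest)): balance=$0.00 total_interest=$0.00
After 2 (year_end (apply 10% annual interest)): balance=$0.00 total_interest=$0.00
After 3 (year_end (apply 10% annual interest)): balance=$0.00 total_interest=$0.00
After 4 (deposit($50)): balance=$50.00 total_interest=$0.00
After 5 (year_end (apply 10% annual interest)): balance=$55.00 total_interest=$5.00
After 6 (year_end (apply 10% annual interest)): balance=$60.50 total_interest=$10.50
After 7 (month_end (apply 1% monthly interest)): balance=$61.10 total_interest=$11.10
After 8 (deposit($1000)): balance=$1061.10 total_interest=$11.10
After 9 (month_end (apply 1% monthly interest)): balance=$1071.71 total_interest=$21.71

Answer: 1071.71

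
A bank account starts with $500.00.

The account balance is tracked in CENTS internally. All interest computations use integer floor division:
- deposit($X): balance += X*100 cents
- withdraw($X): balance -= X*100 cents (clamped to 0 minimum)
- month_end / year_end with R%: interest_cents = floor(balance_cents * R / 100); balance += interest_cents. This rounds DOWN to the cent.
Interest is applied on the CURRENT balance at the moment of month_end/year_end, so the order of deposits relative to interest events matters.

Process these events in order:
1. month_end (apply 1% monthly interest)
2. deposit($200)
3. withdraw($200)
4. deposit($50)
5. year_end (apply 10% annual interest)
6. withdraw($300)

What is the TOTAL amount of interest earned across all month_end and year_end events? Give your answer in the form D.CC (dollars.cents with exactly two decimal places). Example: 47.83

After 1 (month_end (apply 1% monthly interest)): balance=$505.00 total_interest=$5.00
After 2 (deposit($200)): balance=$705.00 total_interest=$5.00
After 3 (withdraw($200)): balance=$505.00 total_interest=$5.00
After 4 (deposit($50)): balance=$555.00 total_interest=$5.00
After 5 (year_end (apply 10% annual interest)): balance=$610.50 total_interest=$60.50
After 6 (withdraw($300)): balance=$310.50 total_interest=$60.50

Answer: 60.50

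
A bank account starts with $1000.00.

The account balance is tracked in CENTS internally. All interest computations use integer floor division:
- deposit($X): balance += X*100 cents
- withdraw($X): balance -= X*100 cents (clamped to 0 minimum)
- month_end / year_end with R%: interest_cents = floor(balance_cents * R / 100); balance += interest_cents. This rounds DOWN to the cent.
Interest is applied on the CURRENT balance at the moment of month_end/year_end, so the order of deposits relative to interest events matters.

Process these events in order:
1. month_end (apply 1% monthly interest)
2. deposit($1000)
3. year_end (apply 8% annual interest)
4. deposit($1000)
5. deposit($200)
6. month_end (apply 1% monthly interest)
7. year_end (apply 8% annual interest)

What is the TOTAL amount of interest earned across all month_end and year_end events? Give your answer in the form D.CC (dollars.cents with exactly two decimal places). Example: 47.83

After 1 (month_end (apply 1% monthly interest)): balance=$1010.00 total_interest=$10.00
After 2 (deposit($1000)): balance=$2010.00 total_interest=$10.00
After 3 (year_end (apply 8% annual interest)): balance=$2170.80 total_interest=$170.80
After 4 (deposit($1000)): balance=$3170.80 total_interest=$170.80
After 5 (deposit($200)): balance=$3370.80 total_interest=$170.80
After 6 (month_end (apply 1% monthly interest)): balance=$3404.50 total_interest=$204.50
After 7 (year_end (apply 8% annual interest)): balance=$3676.86 total_interest=$476.86

Answer: 476.86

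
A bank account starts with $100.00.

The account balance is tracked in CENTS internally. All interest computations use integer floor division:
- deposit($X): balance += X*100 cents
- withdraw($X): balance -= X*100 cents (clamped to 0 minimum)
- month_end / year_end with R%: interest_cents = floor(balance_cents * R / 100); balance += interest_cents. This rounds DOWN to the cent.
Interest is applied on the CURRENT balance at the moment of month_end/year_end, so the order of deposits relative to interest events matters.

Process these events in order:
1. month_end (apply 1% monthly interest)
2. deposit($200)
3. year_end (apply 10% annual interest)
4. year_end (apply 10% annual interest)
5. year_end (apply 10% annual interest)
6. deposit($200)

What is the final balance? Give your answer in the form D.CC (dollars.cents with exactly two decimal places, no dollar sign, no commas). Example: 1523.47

Answer: 600.63

Derivation:
After 1 (month_end (apply 1% monthly interest)): balance=$101.00 total_interest=$1.00
After 2 (deposit($200)): balance=$301.00 total_interest=$1.00
After 3 (year_end (apply 10% annual interest)): balance=$331.10 total_interest=$31.10
After 4 (year_end (apply 10% annual interest)): balance=$364.21 total_interest=$64.21
After 5 (year_end (apply 10% annual interest)): balance=$400.63 total_interest=$100.63
After 6 (deposit($200)): balance=$600.63 total_interest=$100.63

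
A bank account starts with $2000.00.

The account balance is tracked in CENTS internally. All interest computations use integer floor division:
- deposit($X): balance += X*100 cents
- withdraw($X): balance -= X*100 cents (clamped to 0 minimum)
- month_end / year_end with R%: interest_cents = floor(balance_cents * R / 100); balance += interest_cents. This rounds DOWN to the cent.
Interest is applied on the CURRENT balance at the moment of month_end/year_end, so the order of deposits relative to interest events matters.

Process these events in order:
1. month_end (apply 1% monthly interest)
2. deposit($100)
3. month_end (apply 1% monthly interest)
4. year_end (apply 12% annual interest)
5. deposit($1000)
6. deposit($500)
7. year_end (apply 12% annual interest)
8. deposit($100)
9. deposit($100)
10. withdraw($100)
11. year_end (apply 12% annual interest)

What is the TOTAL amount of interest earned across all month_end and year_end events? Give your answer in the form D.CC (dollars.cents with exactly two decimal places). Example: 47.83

Answer: 1301.81

Derivation:
After 1 (month_end (apply 1% monthly interest)): balance=$2020.00 total_interest=$20.00
After 2 (deposit($100)): balance=$2120.00 total_interest=$20.00
After 3 (month_end (apply 1% monthly interest)): balance=$2141.20 total_interest=$41.20
After 4 (year_end (apply 12% annual interest)): balance=$2398.14 total_interest=$298.14
After 5 (deposit($1000)): balance=$3398.14 total_interest=$298.14
After 6 (deposit($500)): balance=$3898.14 total_interest=$298.14
After 7 (year_end (apply 12% annual interest)): balance=$4365.91 total_interest=$765.91
After 8 (deposit($100)): balance=$4465.91 total_interest=$765.91
After 9 (deposit($100)): balance=$4565.91 total_interest=$765.91
After 10 (withdraw($100)): balance=$4465.91 total_interest=$765.91
After 11 (year_end (apply 12% annual interest)): balance=$5001.81 total_interest=$1301.81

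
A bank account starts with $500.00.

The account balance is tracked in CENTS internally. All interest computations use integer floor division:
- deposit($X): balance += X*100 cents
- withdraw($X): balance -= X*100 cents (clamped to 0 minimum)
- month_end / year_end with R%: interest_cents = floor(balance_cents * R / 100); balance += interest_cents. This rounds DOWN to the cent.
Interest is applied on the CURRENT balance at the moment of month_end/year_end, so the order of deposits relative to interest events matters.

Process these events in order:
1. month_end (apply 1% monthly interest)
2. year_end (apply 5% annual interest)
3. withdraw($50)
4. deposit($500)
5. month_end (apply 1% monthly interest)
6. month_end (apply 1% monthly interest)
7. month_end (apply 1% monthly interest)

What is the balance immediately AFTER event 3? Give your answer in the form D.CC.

After 1 (month_end (apply 1% monthly interest)): balance=$505.00 total_interest=$5.00
After 2 (year_end (apply 5% annual interest)): balance=$530.25 total_interest=$30.25
After 3 (withdraw($50)): balance=$480.25 total_interest=$30.25

Answer: 480.25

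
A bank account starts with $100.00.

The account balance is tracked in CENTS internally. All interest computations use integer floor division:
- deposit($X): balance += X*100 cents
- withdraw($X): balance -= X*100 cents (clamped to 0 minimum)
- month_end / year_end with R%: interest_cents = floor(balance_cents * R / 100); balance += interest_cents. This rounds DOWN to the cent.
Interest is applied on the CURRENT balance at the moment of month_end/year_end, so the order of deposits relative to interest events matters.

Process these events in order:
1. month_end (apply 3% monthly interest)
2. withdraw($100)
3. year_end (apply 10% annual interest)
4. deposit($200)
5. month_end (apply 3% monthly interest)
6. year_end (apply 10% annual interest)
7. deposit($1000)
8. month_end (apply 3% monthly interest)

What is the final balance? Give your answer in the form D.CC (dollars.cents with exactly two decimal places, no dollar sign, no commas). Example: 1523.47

Answer: 1267.22

Derivation:
After 1 (month_end (apply 3% monthly interest)): balance=$103.00 total_interest=$3.00
After 2 (withdraw($100)): balance=$3.00 total_interest=$3.00
After 3 (year_end (apply 10% annual interest)): balance=$3.30 total_interest=$3.30
After 4 (deposit($200)): balance=$203.30 total_interest=$3.30
After 5 (month_end (apply 3% monthly interest)): balance=$209.39 total_interest=$9.39
After 6 (year_end (apply 10% annual interest)): balance=$230.32 total_interest=$30.32
After 7 (deposit($1000)): balance=$1230.32 total_interest=$30.32
After 8 (month_end (apply 3% monthly interest)): balance=$1267.22 total_interest=$67.22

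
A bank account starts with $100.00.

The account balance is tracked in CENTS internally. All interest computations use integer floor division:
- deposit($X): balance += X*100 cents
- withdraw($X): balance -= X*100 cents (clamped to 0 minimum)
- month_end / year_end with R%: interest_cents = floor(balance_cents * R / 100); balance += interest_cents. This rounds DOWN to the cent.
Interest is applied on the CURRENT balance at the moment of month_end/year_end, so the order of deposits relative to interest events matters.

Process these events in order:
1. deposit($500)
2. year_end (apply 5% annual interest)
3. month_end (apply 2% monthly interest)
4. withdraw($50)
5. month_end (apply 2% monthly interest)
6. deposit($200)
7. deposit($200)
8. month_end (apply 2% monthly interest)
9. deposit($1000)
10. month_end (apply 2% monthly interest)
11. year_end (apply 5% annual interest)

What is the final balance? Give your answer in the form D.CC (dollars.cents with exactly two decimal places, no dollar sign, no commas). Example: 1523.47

After 1 (deposit($500)): balance=$600.00 total_interest=$0.00
After 2 (year_end (apply 5% annual interest)): balance=$630.00 total_interest=$30.00
After 3 (month_end (apply 2% monthly interest)): balance=$642.60 total_interest=$42.60
After 4 (withdraw($50)): balance=$592.60 total_interest=$42.60
After 5 (month_end (apply 2% monthly interest)): balance=$604.45 total_interest=$54.45
After 6 (deposit($200)): balance=$804.45 total_interest=$54.45
After 7 (deposit($200)): balance=$1004.45 total_interest=$54.45
After 8 (month_end (apply 2% monthly interest)): balance=$1024.53 total_interest=$74.53
After 9 (deposit($1000)): balance=$2024.53 total_interest=$74.53
After 10 (month_end (apply 2% monthly interest)): balance=$2065.02 total_interest=$115.02
After 11 (year_end (apply 5% annual interest)): balance=$2168.27 total_interest=$218.27

Answer: 2168.27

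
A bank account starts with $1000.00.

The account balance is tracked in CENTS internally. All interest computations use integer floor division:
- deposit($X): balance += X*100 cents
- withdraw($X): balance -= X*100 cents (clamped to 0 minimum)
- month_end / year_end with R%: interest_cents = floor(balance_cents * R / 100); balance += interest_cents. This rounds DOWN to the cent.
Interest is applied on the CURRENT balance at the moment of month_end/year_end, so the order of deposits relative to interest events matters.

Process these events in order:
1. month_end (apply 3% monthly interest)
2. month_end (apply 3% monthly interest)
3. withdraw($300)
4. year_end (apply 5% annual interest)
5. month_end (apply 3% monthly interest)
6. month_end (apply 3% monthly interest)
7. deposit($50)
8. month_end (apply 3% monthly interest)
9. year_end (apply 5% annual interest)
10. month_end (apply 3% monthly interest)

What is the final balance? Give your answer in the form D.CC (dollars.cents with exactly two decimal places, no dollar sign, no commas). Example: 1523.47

After 1 (month_end (apply 3% monthly interest)): balance=$1030.00 total_interest=$30.00
After 2 (month_end (apply 3% monthly interest)): balance=$1060.90 total_interest=$60.90
After 3 (withdraw($300)): balance=$760.90 total_interest=$60.90
After 4 (year_end (apply 5% annual interest)): balance=$798.94 total_interest=$98.94
After 5 (month_end (apply 3% monthly interest)): balance=$822.90 total_interest=$122.90
After 6 (month_end (apply 3% monthly interest)): balance=$847.58 total_interest=$147.58
After 7 (deposit($50)): balance=$897.58 total_interest=$147.58
After 8 (month_end (apply 3% monthly interest)): balance=$924.50 total_interest=$174.50
After 9 (year_end (apply 5% annual interest)): balance=$970.72 total_interest=$220.72
After 10 (month_end (apply 3% monthly interest)): balance=$999.84 total_interest=$249.84

Answer: 999.84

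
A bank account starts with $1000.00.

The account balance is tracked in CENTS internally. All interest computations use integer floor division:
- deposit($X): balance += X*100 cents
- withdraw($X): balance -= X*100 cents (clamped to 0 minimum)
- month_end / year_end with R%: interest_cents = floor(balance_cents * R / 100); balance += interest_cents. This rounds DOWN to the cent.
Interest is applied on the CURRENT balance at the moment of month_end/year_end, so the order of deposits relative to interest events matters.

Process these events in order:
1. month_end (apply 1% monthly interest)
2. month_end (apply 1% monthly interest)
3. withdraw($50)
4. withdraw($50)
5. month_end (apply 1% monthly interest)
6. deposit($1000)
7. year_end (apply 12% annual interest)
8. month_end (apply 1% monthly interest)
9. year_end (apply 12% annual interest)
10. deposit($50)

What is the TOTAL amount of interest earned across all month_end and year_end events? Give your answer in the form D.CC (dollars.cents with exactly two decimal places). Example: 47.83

Answer: 544.29

Derivation:
After 1 (month_end (apply 1% monthly interest)): balance=$1010.00 total_interest=$10.00
After 2 (month_end (apply 1% monthly interest)): balance=$1020.10 total_interest=$20.10
After 3 (withdraw($50)): balance=$970.10 total_interest=$20.10
After 4 (withdraw($50)): balance=$920.10 total_interest=$20.10
After 5 (month_end (apply 1% monthly interest)): balance=$929.30 total_interest=$29.30
After 6 (deposit($1000)): balance=$1929.30 total_interest=$29.30
After 7 (year_end (apply 12% annual interest)): balance=$2160.81 total_interest=$260.81
After 8 (month_end (apply 1% monthly interest)): balance=$2182.41 total_interest=$282.41
After 9 (year_end (apply 12% annual interest)): balance=$2444.29 total_interest=$544.29
After 10 (deposit($50)): balance=$2494.29 total_interest=$544.29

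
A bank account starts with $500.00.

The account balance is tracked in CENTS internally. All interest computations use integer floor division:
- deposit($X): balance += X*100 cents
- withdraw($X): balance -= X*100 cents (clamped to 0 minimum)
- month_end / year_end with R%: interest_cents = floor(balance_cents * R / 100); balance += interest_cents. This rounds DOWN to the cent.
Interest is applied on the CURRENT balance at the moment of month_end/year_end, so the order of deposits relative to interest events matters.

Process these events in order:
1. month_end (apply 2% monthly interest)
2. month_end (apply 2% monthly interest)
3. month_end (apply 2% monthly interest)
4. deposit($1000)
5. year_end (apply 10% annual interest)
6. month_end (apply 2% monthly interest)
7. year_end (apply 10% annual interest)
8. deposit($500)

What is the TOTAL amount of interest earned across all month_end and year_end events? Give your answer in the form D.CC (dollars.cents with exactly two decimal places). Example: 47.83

After 1 (month_end (apply 2% monthly interest)): balance=$510.00 total_interest=$10.00
After 2 (month_end (apply 2% monthly interest)): balance=$520.20 total_interest=$20.20
After 3 (month_end (apply 2% monthly interest)): balance=$530.60 total_interest=$30.60
After 4 (deposit($1000)): balance=$1530.60 total_interest=$30.60
After 5 (year_end (apply 10% annual interest)): balance=$1683.66 total_interest=$183.66
After 6 (month_end (apply 2% monthly interest)): balance=$1717.33 total_interest=$217.33
After 7 (year_end (apply 10% annual interest)): balance=$1889.06 total_interest=$389.06
After 8 (deposit($500)): balance=$2389.06 total_interest=$389.06

Answer: 389.06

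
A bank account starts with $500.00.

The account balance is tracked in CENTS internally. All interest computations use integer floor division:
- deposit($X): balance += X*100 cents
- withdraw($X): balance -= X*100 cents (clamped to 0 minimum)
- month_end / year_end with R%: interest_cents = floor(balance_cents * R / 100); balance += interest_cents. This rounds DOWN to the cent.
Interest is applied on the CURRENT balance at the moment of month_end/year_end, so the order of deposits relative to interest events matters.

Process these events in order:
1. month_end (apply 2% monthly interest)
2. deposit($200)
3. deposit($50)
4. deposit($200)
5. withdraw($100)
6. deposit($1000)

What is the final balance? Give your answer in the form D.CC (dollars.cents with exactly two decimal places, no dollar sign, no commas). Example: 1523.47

Answer: 1860.00

Derivation:
After 1 (month_end (apply 2% monthly interest)): balance=$510.00 total_interest=$10.00
After 2 (deposit($200)): balance=$710.00 total_interest=$10.00
After 3 (deposit($50)): balance=$760.00 total_interest=$10.00
After 4 (deposit($200)): balance=$960.00 total_interest=$10.00
After 5 (withdraw($100)): balance=$860.00 total_interest=$10.00
After 6 (deposit($1000)): balance=$1860.00 total_interest=$10.00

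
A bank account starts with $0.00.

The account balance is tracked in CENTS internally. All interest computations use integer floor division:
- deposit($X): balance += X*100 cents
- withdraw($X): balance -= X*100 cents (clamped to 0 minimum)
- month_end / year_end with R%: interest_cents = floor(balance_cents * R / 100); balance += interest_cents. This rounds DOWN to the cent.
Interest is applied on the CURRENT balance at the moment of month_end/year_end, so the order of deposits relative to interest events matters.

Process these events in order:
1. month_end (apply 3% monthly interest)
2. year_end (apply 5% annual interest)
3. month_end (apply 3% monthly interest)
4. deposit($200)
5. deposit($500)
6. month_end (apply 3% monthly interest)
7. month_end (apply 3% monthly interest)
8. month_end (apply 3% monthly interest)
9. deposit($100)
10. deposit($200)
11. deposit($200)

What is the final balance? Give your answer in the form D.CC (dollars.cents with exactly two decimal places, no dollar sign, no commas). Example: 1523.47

After 1 (month_end (apply 3% monthly interest)): balance=$0.00 total_interest=$0.00
After 2 (year_end (apply 5% annual interest)): balance=$0.00 total_interest=$0.00
After 3 (month_end (apply 3% monthly interest)): balance=$0.00 total_interest=$0.00
After 4 (deposit($200)): balance=$200.00 total_interest=$0.00
After 5 (deposit($500)): balance=$700.00 total_interest=$0.00
After 6 (month_end (apply 3% monthly interest)): balance=$721.00 total_interest=$21.00
After 7 (month_end (apply 3% monthly interest)): balance=$742.63 total_interest=$42.63
After 8 (month_end (apply 3% monthly interest)): balance=$764.90 total_interest=$64.90
After 9 (deposit($100)): balance=$864.90 total_interest=$64.90
After 10 (deposit($200)): balance=$1064.90 total_interest=$64.90
After 11 (deposit($200)): balance=$1264.90 total_interest=$64.90

Answer: 1264.90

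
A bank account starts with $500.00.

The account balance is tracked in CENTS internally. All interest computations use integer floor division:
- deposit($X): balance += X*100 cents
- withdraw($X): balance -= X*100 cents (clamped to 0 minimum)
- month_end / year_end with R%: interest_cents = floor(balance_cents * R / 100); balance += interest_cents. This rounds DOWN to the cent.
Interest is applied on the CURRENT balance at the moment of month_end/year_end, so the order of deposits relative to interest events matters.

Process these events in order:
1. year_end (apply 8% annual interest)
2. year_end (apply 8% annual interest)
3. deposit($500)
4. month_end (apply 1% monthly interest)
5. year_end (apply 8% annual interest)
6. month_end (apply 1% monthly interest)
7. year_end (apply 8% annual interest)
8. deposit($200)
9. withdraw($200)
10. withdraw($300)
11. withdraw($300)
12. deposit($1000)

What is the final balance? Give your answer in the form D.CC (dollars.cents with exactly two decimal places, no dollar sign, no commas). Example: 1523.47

Answer: 1688.82

Derivation:
After 1 (year_end (apply 8% annual interest)): balance=$540.00 total_interest=$40.00
After 2 (year_end (apply 8% annual interest)): balance=$583.20 total_interest=$83.20
After 3 (deposit($500)): balance=$1083.20 total_interest=$83.20
After 4 (month_end (apply 1% monthly interest)): balance=$1094.03 total_interest=$94.03
After 5 (year_end (apply 8% annual interest)): balance=$1181.55 total_interest=$181.55
After 6 (month_end (apply 1% monthly interest)): balance=$1193.36 total_interest=$193.36
After 7 (year_end (apply 8% annual interest)): balance=$1288.82 total_interest=$288.82
After 8 (deposit($200)): balance=$1488.82 total_interest=$288.82
After 9 (withdraw($200)): balance=$1288.82 total_interest=$288.82
After 10 (withdraw($300)): balance=$988.82 total_interest=$288.82
After 11 (withdraw($300)): balance=$688.82 total_interest=$288.82
After 12 (deposit($1000)): balance=$1688.82 total_interest=$288.82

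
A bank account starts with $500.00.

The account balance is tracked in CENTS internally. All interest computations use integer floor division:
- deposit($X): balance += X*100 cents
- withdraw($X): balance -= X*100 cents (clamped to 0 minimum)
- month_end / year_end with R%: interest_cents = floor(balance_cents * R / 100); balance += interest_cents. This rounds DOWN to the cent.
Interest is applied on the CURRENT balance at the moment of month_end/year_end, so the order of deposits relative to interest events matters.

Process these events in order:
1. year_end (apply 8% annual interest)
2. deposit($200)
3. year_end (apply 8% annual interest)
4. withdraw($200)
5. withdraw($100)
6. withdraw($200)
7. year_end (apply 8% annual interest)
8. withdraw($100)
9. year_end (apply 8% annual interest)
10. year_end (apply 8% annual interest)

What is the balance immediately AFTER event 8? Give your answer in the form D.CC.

Answer: 223.13

Derivation:
After 1 (year_end (apply 8% annual interest)): balance=$540.00 total_interest=$40.00
After 2 (deposit($200)): balance=$740.00 total_interest=$40.00
After 3 (year_end (apply 8% annual interest)): balance=$799.20 total_interest=$99.20
After 4 (withdraw($200)): balance=$599.20 total_interest=$99.20
After 5 (withdraw($100)): balance=$499.20 total_interest=$99.20
After 6 (withdraw($200)): balance=$299.20 total_interest=$99.20
After 7 (year_end (apply 8% annual interest)): balance=$323.13 total_interest=$123.13
After 8 (withdraw($100)): balance=$223.13 total_interest=$123.13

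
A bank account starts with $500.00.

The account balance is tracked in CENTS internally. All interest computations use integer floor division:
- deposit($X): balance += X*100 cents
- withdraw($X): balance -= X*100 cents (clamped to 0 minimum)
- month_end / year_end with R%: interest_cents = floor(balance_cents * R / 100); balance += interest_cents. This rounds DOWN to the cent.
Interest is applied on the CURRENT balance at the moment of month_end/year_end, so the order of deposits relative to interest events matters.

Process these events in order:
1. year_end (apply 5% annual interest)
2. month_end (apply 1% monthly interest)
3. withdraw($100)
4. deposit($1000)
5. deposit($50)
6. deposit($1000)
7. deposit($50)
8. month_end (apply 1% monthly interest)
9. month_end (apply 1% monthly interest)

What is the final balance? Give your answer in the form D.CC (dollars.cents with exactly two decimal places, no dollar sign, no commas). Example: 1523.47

After 1 (year_end (apply 5% annual interest)): balance=$525.00 total_interest=$25.00
After 2 (month_end (apply 1% monthly interest)): balance=$530.25 total_interest=$30.25
After 3 (withdraw($100)): balance=$430.25 total_interest=$30.25
After 4 (deposit($1000)): balance=$1430.25 total_interest=$30.25
After 5 (deposit($50)): balance=$1480.25 total_interest=$30.25
After 6 (deposit($1000)): balance=$2480.25 total_interest=$30.25
After 7 (deposit($50)): balance=$2530.25 total_interest=$30.25
After 8 (month_end (apply 1% monthly interest)): balance=$2555.55 total_interest=$55.55
After 9 (month_end (apply 1% monthly interest)): balance=$2581.10 total_interest=$81.10

Answer: 2581.10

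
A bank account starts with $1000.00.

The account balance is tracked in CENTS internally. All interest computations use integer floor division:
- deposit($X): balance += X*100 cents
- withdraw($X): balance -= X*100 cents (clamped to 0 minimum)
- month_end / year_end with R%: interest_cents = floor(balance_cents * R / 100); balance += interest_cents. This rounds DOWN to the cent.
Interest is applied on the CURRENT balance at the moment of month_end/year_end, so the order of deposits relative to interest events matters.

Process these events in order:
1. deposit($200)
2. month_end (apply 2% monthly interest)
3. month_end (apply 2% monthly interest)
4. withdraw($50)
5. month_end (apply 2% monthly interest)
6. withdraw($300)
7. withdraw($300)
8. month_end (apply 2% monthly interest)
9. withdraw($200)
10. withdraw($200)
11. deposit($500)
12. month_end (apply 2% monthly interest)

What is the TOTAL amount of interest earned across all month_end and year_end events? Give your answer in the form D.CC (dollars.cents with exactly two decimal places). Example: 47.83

After 1 (deposit($200)): balance=$1200.00 total_interest=$0.00
After 2 (month_end (apply 2% monthly interest)): balance=$1224.00 total_interest=$24.00
After 3 (month_end (apply 2% monthly interest)): balance=$1248.48 total_interest=$48.48
After 4 (withdraw($50)): balance=$1198.48 total_interest=$48.48
After 5 (month_end (apply 2% monthly interest)): balance=$1222.44 total_interest=$72.44
After 6 (withdraw($300)): balance=$922.44 total_interest=$72.44
After 7 (withdraw($300)): balance=$622.44 total_interest=$72.44
After 8 (month_end (apply 2% monthly interest)): balance=$634.88 total_interest=$84.88
After 9 (withdraw($200)): balance=$434.88 total_interest=$84.88
After 10 (withdraw($200)): balance=$234.88 total_interest=$84.88
After 11 (deposit($500)): balance=$734.88 total_interest=$84.88
After 12 (month_end (apply 2% monthly interest)): balance=$749.57 total_interest=$99.57

Answer: 99.57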